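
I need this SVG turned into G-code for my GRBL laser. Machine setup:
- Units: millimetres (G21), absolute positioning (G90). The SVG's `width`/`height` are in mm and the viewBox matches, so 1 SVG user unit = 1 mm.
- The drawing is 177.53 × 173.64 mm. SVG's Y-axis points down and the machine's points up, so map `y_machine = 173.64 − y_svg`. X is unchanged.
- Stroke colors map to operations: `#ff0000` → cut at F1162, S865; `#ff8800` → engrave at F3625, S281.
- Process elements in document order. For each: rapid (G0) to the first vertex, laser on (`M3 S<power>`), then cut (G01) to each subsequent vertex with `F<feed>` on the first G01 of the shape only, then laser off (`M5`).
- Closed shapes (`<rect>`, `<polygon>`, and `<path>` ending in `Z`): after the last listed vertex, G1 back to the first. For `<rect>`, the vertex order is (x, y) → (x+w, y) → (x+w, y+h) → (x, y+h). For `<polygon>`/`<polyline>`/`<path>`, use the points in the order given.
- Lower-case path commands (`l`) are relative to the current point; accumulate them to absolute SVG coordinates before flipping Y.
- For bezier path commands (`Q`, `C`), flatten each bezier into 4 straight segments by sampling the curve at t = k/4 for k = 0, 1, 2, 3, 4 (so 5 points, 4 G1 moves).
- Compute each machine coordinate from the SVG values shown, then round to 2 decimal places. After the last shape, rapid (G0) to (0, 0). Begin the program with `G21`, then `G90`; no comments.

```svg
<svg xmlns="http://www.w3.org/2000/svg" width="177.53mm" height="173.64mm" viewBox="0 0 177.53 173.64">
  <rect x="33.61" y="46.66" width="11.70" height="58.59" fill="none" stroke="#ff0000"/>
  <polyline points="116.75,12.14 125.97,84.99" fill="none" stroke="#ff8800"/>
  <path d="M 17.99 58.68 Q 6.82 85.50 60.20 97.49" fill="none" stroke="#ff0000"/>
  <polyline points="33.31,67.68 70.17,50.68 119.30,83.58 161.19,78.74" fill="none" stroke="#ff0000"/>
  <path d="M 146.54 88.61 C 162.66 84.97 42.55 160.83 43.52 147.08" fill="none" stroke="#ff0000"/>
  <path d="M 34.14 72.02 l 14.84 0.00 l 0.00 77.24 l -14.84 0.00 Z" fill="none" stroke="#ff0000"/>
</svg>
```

viewBox `0 0 177.53 173.64` with mm width/height → 1 unit = 1 mm. Flip: y_m = 173.64 − y_svg.

**Shape 1** — `<rect>` rectangle, stroke `#ff0000` → cut (S865, F1162). Machine vertices: (33.61,126.98) → (45.31,126.98) → (45.31,68.39) → (33.61,68.39) → (33.61,126.98). Closed: final G1 returns to the first vertex.

**Shape 2** — `<polyline>` line segment, stroke `#ff8800` → engrave (S281, F3625). Machine vertices: (116.75,161.50) → (125.97,88.65). Open path.

**Shape 3** — `<path>` quadratic bezier, stroke `#ff0000` → cut (S865, F1162). Control points (SVG): P0=(17.99,58.68), P1=(6.82,85.50), P2=(60.20,97.49); sampled at t=k/4. Machine vertices: (17.99,114.96) → (16.44,102.48) → (22.96,91.85) → (37.54,83.07) → (60.20,76.15). Open path.

**Shape 4** — `<polyline>` open polyline, stroke `#ff0000` → cut (S865, F1162). Machine vertices: (33.31,105.96) → (70.17,122.96) → (119.30,90.06) → (161.19,94.90). Open path.

**Shape 5** — `<path>` cubic bezier, stroke `#ff0000` → cut (S865, F1162). Control points (SVG): P0=(146.54,88.61), P1=(162.66,84.97), P2=(42.55,160.83), P3=(43.52,147.08); sampled at t=k/4. Machine vertices: (146.54,85.03) → (137.11,75.50) → (100.71,52.00) → (61.47,30.41) → (43.52,26.56). Open path.

**Shape 6** — `<path>` rectangle, stroke `#ff0000` → cut (S865, F1162). Machine vertices: (34.14,101.62) → (48.98,101.62) → (48.98,24.38) → (34.14,24.38) → (34.14,101.62). Closed: final G1 returns to the first vertex.

G21
G90
G0 X33.61 Y126.98
M3 S865
G01 X45.31 Y126.98 F1162
G01 X45.31 Y68.39
G01 X33.61 Y68.39
G01 X33.61 Y126.98
M5
G0 X116.75 Y161.50
M3 S281
G01 X125.97 Y88.65 F3625
M5
G0 X17.99 Y114.96
M3 S865
G01 X16.44 Y102.48 F1162
G01 X22.96 Y91.85
G01 X37.54 Y83.07
G01 X60.20 Y76.15
M5
G0 X33.31 Y105.96
M3 S865
G01 X70.17 Y122.96 F1162
G01 X119.30 Y90.06
G01 X161.19 Y94.90
M5
G0 X146.54 Y85.03
M3 S865
G01 X137.11 Y75.50 F1162
G01 X100.71 Y52.00
G01 X61.47 Y30.41
G01 X43.52 Y26.56
M5
G0 X34.14 Y101.62
M3 S865
G01 X48.98 Y101.62 F1162
G01 X48.98 Y24.38
G01 X34.14 Y24.38
G01 X34.14 Y101.62
M5
G0 X0.00 Y0.00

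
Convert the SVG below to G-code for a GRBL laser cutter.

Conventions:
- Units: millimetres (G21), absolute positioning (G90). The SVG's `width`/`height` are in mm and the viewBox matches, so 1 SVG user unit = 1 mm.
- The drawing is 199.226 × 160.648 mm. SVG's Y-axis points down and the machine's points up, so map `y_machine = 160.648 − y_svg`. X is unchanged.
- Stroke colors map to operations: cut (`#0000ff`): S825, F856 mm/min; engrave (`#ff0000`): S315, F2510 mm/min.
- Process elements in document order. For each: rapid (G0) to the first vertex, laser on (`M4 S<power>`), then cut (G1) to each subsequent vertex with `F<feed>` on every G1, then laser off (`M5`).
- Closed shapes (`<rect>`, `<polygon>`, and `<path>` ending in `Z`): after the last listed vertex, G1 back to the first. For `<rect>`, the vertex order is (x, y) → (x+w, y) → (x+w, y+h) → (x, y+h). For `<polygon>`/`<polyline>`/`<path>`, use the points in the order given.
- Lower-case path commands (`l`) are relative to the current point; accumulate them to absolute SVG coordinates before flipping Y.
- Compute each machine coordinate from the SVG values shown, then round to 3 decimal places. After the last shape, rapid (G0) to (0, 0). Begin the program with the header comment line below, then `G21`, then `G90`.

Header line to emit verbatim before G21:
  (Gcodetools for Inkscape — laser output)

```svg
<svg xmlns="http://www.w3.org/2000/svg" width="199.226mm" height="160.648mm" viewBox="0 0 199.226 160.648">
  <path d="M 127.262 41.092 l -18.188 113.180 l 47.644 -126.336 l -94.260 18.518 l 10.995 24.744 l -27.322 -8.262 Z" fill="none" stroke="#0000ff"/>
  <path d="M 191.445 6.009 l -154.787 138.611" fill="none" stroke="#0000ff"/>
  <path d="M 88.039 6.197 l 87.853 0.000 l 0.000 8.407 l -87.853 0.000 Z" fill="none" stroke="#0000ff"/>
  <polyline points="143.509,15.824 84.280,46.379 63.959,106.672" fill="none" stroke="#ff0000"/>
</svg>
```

(Gcodetools for Inkscape — laser output)
G21
G90
G0 X127.262 Y119.556
M4 S825
G1 X109.074 Y6.376 F856
G1 X156.718 Y132.712 F856
G1 X62.458 Y114.194 F856
G1 X73.453 Y89.450 F856
G1 X46.131 Y97.712 F856
G1 X127.262 Y119.556 F856
M5
G0 X191.445 Y154.639
M4 S825
G1 X36.658 Y16.028 F856
M5
G0 X88.039 Y154.451
M4 S825
G1 X175.892 Y154.451 F856
G1 X175.892 Y146.044 F856
G1 X88.039 Y146.044 F856
G1 X88.039 Y154.451 F856
M5
G0 X143.509 Y144.824
M4 S315
G1 X84.280 Y114.269 F2510
G1 X63.959 Y53.976 F2510
M5
G0 X0.000 Y0.000

viewBox `0 0 199.226 160.648` with mm width/height → 1 unit = 1 mm. Flip: y_m = 160.648 − y_svg.

**Shape 1** — `<path>` closed polygon, stroke `#0000ff` → cut (S825, F856). Machine vertices: (127.262,119.556) → (109.074,6.376) → (156.718,132.712) → (62.458,114.194) → (73.453,89.450) → (46.131,97.712) → (127.262,119.556). Closed: final G1 returns to the first vertex.

**Shape 2** — `<path>` line segment, stroke `#0000ff` → cut (S825, F856). Machine vertices: (191.445,154.639) → (36.658,16.028). Open path.

**Shape 3** — `<path>` rectangle, stroke `#0000ff` → cut (S825, F856). Machine vertices: (88.039,154.451) → (175.892,154.451) → (175.892,146.044) → (88.039,146.044) → (88.039,154.451). Closed: final G1 returns to the first vertex.

**Shape 4** — `<polyline>` open polyline, stroke `#ff0000` → engrave (S315, F2510). Machine vertices: (143.509,144.824) → (84.280,114.269) → (63.959,53.976). Open path.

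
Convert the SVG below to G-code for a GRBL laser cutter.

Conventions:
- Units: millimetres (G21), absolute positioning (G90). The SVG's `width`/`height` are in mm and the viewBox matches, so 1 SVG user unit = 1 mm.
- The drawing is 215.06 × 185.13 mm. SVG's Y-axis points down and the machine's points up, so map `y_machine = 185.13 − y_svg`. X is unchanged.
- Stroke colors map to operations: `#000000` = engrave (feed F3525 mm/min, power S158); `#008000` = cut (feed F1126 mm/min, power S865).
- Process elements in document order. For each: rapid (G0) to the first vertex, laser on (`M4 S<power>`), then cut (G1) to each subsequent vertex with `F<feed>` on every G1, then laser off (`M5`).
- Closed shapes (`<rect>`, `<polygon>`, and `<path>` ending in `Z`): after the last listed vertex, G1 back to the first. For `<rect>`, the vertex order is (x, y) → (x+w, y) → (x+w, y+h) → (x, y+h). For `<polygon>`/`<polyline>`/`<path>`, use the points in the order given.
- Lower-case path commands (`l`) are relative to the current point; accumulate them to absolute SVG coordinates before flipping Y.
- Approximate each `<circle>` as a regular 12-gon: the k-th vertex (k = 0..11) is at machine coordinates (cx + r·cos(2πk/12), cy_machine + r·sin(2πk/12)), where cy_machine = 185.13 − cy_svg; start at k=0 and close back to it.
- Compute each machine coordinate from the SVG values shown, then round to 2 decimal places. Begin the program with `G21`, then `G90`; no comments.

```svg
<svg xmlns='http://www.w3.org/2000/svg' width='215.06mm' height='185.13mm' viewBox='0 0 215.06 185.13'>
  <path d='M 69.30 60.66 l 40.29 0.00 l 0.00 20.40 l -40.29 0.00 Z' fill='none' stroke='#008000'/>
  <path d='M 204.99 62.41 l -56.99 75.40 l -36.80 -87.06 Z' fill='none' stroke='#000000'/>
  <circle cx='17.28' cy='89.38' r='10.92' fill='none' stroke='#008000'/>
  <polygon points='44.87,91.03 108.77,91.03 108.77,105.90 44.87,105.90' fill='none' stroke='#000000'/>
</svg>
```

G21
G90
G0 X69.30 Y124.47
M4 S865
G1 X109.59 Y124.47 F1126
G1 X109.59 Y104.07 F1126
G1 X69.30 Y104.07 F1126
G1 X69.30 Y124.47 F1126
M5
G0 X204.99 Y122.72
M4 S158
G1 X148.00 Y47.32 F3525
G1 X111.20 Y134.38 F3525
G1 X204.99 Y122.72 F3525
M5
G0 X28.20 Y95.75
M4 S865
G1 X26.74 Y101.21 F1126
G1 X22.74 Y105.21 F1126
G1 X17.28 Y106.67 F1126
G1 X11.82 Y105.21 F1126
G1 X7.82 Y101.21 F1126
G1 X6.36 Y95.75 F1126
G1 X7.82 Y90.29 F1126
G1 X11.82 Y86.29 F1126
G1 X17.28 Y84.83 F1126
G1 X22.74 Y86.29 F1126
G1 X26.74 Y90.29 F1126
G1 X28.20 Y95.75 F1126
M5
G0 X44.87 Y94.10
M4 S158
G1 X108.77 Y94.10 F3525
G1 X108.77 Y79.23 F3525
G1 X44.87 Y79.23 F3525
G1 X44.87 Y94.10 F3525
M5

viewBox `0 0 215.06 185.13` with mm width/height → 1 unit = 1 mm. Flip: y_m = 185.13 − y_svg.

**Shape 1** — `<path>` rectangle, stroke `#008000` → cut (S865, F1126). Machine vertices: (69.30,124.47) → (109.59,124.47) → (109.59,104.07) → (69.30,104.07) → (69.30,124.47). Closed: final G1 returns to the first vertex.

**Shape 2** — `<path>` regular polygon, stroke `#000000` → engrave (S158, F3525). Machine vertices: (204.99,122.72) → (148.00,47.32) → (111.20,134.38) → (204.99,122.72). Closed: final G1 returns to the first vertex.

**Shape 3** — `<circle>` circle, stroke `#008000` → cut (S865, F1126). Machine vertices: (28.20,95.75) → (26.74,101.21) → (22.74,105.21) → (17.28,106.67) → (11.82,105.21) → (7.82,101.21) → (6.36,95.75) → (7.82,90.29) → (11.82,86.29) → (17.28,84.83) → (22.74,86.29) → (26.74,90.29) → (28.20,95.75). Closed: final G1 returns to the first vertex.

**Shape 4** — `<polygon>` rectangle, stroke `#000000` → engrave (S158, F3525). Machine vertices: (44.87,94.10) → (108.77,94.10) → (108.77,79.23) → (44.87,79.23) → (44.87,94.10). Closed: final G1 returns to the first vertex.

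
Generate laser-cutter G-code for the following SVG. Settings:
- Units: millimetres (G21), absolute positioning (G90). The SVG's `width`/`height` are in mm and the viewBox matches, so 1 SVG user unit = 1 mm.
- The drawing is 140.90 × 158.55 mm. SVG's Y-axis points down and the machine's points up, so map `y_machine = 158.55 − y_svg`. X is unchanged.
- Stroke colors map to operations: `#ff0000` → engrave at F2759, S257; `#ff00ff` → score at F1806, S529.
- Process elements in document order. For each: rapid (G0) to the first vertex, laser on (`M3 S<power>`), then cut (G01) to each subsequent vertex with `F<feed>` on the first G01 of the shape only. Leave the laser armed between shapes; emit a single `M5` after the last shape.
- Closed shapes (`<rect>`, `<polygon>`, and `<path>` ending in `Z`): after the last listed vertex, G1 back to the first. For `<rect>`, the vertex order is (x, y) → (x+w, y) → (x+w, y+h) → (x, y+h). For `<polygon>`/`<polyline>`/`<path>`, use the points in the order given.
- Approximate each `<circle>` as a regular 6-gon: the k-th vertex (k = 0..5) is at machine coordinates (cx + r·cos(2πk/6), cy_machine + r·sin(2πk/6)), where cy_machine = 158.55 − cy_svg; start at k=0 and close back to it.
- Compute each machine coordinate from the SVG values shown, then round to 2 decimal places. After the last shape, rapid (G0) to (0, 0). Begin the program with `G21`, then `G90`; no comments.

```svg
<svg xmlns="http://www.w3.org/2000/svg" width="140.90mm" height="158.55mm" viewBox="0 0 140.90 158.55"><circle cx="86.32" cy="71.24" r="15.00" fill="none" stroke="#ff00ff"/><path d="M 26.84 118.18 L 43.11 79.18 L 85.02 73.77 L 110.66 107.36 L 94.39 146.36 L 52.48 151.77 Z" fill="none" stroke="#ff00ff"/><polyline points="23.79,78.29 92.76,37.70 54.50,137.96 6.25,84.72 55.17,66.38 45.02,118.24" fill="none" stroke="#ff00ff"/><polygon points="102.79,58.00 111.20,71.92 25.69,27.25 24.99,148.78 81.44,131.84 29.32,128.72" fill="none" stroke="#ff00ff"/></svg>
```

G21
G90
G0 X101.32 Y87.31
M3 S529
G01 X93.82 Y100.30 F1806
G01 X78.82 Y100.30
G01 X71.32 Y87.31
G01 X78.82 Y74.32
G01 X93.82 Y74.32
G01 X101.32 Y87.31
G0 X26.84 Y40.37
M3 S529
G01 X43.11 Y79.37 F1806
G01 X85.02 Y84.78
G01 X110.66 Y51.19
G01 X94.39 Y12.19
G01 X52.48 Y6.78
G01 X26.84 Y40.37
G0 X23.79 Y80.26
M3 S529
G01 X92.76 Y120.85 F1806
G01 X54.50 Y20.59
G01 X6.25 Y73.83
G01 X55.17 Y92.17
G01 X45.02 Y40.31
G0 X102.79 Y100.55
M3 S529
G01 X111.20 Y86.63 F1806
G01 X25.69 Y131.30
G01 X24.99 Y9.77
G01 X81.44 Y26.71
G01 X29.32 Y29.83
G01 X102.79 Y100.55
M5
G0 X0.00 Y0.00

viewBox `0 0 140.90 158.55` with mm width/height → 1 unit = 1 mm. Flip: y_m = 158.55 − y_svg.

**Shape 1** — `<circle>` circle, stroke `#ff00ff` → score (S529, F1806). Machine vertices: (101.32,87.31) → (93.82,100.30) → (78.82,100.30) → (71.32,87.31) → (78.82,74.32) → (93.82,74.32) → (101.32,87.31). Closed: final G1 returns to the first vertex.

**Shape 2** — `<path>` regular polygon, stroke `#ff00ff` → score (S529, F1806). Machine vertices: (26.84,40.37) → (43.11,79.37) → (85.02,84.78) → (110.66,51.19) → (94.39,12.19) → (52.48,6.78) → (26.84,40.37). Closed: final G1 returns to the first vertex.

**Shape 3** — `<polyline>` open polyline, stroke `#ff00ff` → score (S529, F1806). Machine vertices: (23.79,80.26) → (92.76,120.85) → (54.50,20.59) → (6.25,73.83) → (55.17,92.17) → (45.02,40.31). Open path.

**Shape 4** — `<polygon>` closed polygon, stroke `#ff00ff` → score (S529, F1806). Machine vertices: (102.79,100.55) → (111.20,86.63) → (25.69,131.30) → (24.99,9.77) → (81.44,26.71) → (29.32,29.83) → (102.79,100.55). Closed: final G1 returns to the first vertex.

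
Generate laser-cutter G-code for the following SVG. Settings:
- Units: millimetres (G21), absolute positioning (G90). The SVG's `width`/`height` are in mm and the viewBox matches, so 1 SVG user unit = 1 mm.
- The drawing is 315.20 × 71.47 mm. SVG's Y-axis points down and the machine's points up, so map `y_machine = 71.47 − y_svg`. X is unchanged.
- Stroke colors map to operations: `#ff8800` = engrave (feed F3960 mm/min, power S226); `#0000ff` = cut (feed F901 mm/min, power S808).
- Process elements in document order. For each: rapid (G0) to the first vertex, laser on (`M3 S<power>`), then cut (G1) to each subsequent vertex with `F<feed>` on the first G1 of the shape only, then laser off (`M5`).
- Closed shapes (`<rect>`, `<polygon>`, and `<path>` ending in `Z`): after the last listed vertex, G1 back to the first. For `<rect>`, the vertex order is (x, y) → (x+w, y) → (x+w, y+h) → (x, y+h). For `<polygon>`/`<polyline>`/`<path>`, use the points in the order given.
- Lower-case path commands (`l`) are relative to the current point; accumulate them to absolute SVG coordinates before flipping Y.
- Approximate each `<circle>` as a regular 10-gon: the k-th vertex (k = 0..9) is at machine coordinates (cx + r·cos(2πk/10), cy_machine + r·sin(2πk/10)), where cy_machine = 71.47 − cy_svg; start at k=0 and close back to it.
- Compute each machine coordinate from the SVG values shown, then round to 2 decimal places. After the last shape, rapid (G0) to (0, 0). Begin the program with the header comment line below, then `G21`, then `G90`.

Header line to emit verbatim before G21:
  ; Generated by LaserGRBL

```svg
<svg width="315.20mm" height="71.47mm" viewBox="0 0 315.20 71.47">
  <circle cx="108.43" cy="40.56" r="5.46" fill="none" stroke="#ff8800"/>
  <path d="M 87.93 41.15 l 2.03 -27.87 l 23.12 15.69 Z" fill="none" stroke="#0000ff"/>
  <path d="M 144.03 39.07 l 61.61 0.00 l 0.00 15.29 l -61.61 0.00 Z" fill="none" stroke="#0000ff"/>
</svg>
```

; Generated by LaserGRBL
G21
G90
G0 X113.89 Y30.91
M3 S226
G1 X112.85 Y34.12 F3960
G1 X110.12 Y36.10
G1 X106.74 Y36.10
G1 X104.01 Y34.12
G1 X102.97 Y30.91
G1 X104.01 Y27.70
G1 X106.74 Y25.72
G1 X110.12 Y25.72
G1 X112.85 Y27.70
G1 X113.89 Y30.91
M5
G0 X87.93 Y30.32
M3 S808
G1 X89.96 Y58.19 F901
G1 X113.08 Y42.50
G1 X87.93 Y30.32
M5
G0 X144.03 Y32.40
M3 S808
G1 X205.64 Y32.40 F901
G1 X205.64 Y17.11
G1 X144.03 Y17.11
G1 X144.03 Y32.40
M5
G0 X0.00 Y0.00

viewBox `0 0 315.20 71.47` with mm width/height → 1 unit = 1 mm. Flip: y_m = 71.47 − y_svg.

**Shape 1** — `<circle>` circle, stroke `#ff8800` → engrave (S226, F3960). Machine vertices: (113.89,30.91) → (112.85,34.12) → (110.12,36.10) → (106.74,36.10) → (104.01,34.12) → (102.97,30.91) → (104.01,27.70) → (106.74,25.72) → (110.12,25.72) → (112.85,27.70) → (113.89,30.91). Closed: final G1 returns to the first vertex.

**Shape 2** — `<path>` regular polygon, stroke `#0000ff` → cut (S808, F901). Machine vertices: (87.93,30.32) → (89.96,58.19) → (113.08,42.50) → (87.93,30.32). Closed: final G1 returns to the first vertex.

**Shape 3** — `<path>` rectangle, stroke `#0000ff` → cut (S808, F901). Machine vertices: (144.03,32.40) → (205.64,32.40) → (205.64,17.11) → (144.03,17.11) → (144.03,32.40). Closed: final G1 returns to the first vertex.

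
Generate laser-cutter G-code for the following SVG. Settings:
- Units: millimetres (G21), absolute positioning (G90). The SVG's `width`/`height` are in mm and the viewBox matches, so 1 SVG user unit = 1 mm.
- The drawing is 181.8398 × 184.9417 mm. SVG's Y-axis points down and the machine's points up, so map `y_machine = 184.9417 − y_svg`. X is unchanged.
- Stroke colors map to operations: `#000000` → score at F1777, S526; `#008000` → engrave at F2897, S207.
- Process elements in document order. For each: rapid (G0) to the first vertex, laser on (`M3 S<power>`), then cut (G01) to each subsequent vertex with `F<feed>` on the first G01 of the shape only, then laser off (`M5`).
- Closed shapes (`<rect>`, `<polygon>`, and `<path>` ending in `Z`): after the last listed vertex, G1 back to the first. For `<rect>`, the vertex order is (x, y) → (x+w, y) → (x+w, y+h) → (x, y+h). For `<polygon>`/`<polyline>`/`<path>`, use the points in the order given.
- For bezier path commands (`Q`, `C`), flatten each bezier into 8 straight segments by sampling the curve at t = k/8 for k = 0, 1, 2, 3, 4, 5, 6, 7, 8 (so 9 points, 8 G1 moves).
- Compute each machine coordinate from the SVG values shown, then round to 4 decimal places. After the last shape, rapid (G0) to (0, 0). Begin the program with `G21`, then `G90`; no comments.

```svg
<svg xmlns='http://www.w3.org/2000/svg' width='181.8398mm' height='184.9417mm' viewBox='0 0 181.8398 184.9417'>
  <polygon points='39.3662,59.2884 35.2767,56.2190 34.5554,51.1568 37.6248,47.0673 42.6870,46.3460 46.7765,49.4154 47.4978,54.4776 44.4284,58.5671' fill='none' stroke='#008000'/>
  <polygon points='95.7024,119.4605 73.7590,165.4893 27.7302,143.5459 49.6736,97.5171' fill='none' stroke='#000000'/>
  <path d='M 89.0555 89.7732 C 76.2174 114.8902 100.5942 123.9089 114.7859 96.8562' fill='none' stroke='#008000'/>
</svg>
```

G21
G90
G0 X39.3662 Y125.6533
M3 S207
G01 X35.2767 Y128.7227 F2897
G01 X34.5554 Y133.7849
G01 X37.6248 Y137.8744
G01 X42.6870 Y138.5957
G01 X46.7765 Y135.5263
G01 X47.4978 Y130.4641
G01 X44.4284 Y126.3746
G01 X39.3662 Y125.6533
M5
G0 X95.7024 Y65.4812
M3 S526
G01 X73.7590 Y19.4524 F1777
G01 X27.7302 Y41.3958
G01 X49.6736 Y87.4246
G01 X95.7024 Y65.4812
M5
G0 X89.0555 Y95.1685
M3 S207
G01 X85.8931 Y86.5432 F2897
G01 X85.6641 Y79.6613
G01 X87.8131 Y74.7566
G01 X91.7845 Y72.0634
G01 X97.0230 Y71.8156
G01 X102.9730 Y74.2473
G01 X109.0792 Y79.5926
G01 X114.7859 Y88.0855
M5
G0 X0.0000 Y0.0000

Since the viewBox matches the mm dimensions, user units are millimetres directly. The only transform is the Y-flip y_m = 184.9417 − y_svg.

Shape 1 is a regular polygon drawn with `<polygon>`. Its stroke #008000 means engrave at S207, F2897. After flipping Y the toolpath is (39.3662,125.6533) → (35.2767,128.7227) → (34.5554,133.7849) → (37.6248,137.8744) → (42.6870,138.5957) → (46.7765,135.5263) → (47.4978,130.4641) → (44.4284,126.3746) → (39.3662,125.6533), returning to the start.

Shape 2 is a regular polygon drawn with `<polygon>`. Its stroke #000000 means score at S526, F1777. After flipping Y the toolpath is (95.7024,65.4812) → (73.7590,19.4524) → (27.7302,41.3958) → (49.6736,87.4246) → (95.7024,65.4812), returning to the start.

Shape 3 is a cubic bezier drawn with `<path>`. Its stroke #008000 means engrave at S207, F2897. After flipping Y the toolpath is (89.0555,95.1685) → (85.8931,86.5432) → (85.6641,79.6613) → (87.8131,74.7566) → (91.7845,72.0634) → (97.0230,71.8156) → (102.9730,74.2473) → (109.0792,79.5926) → (114.7859,88.0855).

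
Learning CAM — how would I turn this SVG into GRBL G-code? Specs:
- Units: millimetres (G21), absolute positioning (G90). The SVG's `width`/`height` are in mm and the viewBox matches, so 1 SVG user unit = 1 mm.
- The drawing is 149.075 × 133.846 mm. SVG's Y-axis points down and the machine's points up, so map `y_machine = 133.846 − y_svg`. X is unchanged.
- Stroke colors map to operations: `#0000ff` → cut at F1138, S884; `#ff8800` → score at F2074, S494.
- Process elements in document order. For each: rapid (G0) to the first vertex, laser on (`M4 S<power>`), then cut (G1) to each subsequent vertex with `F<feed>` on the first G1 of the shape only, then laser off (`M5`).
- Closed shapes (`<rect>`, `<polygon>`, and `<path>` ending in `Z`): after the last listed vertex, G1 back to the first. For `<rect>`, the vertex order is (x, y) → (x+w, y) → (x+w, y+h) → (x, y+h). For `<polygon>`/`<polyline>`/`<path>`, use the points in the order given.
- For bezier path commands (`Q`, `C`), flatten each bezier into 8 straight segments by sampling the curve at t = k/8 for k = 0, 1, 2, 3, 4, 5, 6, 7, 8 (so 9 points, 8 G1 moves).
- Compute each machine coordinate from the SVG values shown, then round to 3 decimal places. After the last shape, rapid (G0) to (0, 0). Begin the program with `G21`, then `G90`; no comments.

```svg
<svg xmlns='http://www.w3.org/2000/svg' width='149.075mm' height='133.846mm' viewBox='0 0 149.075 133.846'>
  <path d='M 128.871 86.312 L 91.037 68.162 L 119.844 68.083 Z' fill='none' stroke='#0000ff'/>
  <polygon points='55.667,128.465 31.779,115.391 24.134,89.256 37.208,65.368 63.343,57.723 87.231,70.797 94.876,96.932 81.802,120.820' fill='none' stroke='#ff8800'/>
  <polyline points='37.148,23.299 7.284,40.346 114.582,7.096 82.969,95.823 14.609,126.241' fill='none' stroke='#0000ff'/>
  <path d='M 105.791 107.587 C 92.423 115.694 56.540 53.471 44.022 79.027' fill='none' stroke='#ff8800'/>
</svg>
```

G21
G90
G0 X128.871 Y47.534
M4 S884
G1 X91.037 Y65.684 F1138
G1 X119.844 Y65.763
G1 X128.871 Y47.534
M5
G0 X55.667 Y5.381
M4 S494
G1 X31.779 Y18.455 F2074
G1 X24.134 Y44.590
G1 X37.208 Y68.478
G1 X63.343 Y76.123
G1 X87.231 Y63.049
G1 X94.876 Y36.914
G1 X81.802 Y13.026
G1 X55.667 Y5.381
M5
G0 X37.148 Y110.547
M4 S884
G1 X7.284 Y93.500 F1138
G1 X114.582 Y126.750
G1 X82.969 Y38.023
G1 X14.609 Y7.605
M5
G0 X105.791 Y26.259
M4 S494
G1 X99.812 Y26.207 F2074
G1 X92.260 Y30.895
G1 X83.673 Y38.471
G1 X74.588 Y47.082
G1 X65.542 Y54.876
G1 X57.075 Y59.998
G1 X49.722 Y60.597
G1 X44.022 Y54.819
M5
G0 X0.000 Y0.000

Since the viewBox matches the mm dimensions, user units are millimetres directly. The only transform is the Y-flip y_m = 133.846 − y_svg.

Shape 1 is a closed polygon drawn with `<path>`. Its stroke #0000ff means cut at S884, F1138. After flipping Y the toolpath is (128.871,47.534) → (91.037,65.684) → (119.844,65.763) → (128.871,47.534), returning to the start.

Shape 2 is a regular polygon drawn with `<polygon>`. Its stroke #ff8800 means score at S494, F2074. After flipping Y the toolpath is (55.667,5.381) → (31.779,18.455) → (24.134,44.590) → (37.208,68.478) → (63.343,76.123) → (87.231,63.049) → (94.876,36.914) → (81.802,13.026) → (55.667,5.381), returning to the start.

Shape 3 is a open polyline drawn with `<polyline>`. Its stroke #0000ff means cut at S884, F1138. After flipping Y the toolpath is (37.148,110.547) → (7.284,93.500) → (114.582,126.750) → (82.969,38.023) → (14.609,7.605).

Shape 4 is a cubic bezier drawn with `<path>`. Its stroke #ff8800 means score at S494, F2074. After flipping Y the toolpath is (105.791,26.259) → (99.812,26.207) → (92.260,30.895) → (83.673,38.471) → (74.588,47.082) → (65.542,54.876) → (57.075,59.998) → (49.722,60.597) → (44.022,54.819).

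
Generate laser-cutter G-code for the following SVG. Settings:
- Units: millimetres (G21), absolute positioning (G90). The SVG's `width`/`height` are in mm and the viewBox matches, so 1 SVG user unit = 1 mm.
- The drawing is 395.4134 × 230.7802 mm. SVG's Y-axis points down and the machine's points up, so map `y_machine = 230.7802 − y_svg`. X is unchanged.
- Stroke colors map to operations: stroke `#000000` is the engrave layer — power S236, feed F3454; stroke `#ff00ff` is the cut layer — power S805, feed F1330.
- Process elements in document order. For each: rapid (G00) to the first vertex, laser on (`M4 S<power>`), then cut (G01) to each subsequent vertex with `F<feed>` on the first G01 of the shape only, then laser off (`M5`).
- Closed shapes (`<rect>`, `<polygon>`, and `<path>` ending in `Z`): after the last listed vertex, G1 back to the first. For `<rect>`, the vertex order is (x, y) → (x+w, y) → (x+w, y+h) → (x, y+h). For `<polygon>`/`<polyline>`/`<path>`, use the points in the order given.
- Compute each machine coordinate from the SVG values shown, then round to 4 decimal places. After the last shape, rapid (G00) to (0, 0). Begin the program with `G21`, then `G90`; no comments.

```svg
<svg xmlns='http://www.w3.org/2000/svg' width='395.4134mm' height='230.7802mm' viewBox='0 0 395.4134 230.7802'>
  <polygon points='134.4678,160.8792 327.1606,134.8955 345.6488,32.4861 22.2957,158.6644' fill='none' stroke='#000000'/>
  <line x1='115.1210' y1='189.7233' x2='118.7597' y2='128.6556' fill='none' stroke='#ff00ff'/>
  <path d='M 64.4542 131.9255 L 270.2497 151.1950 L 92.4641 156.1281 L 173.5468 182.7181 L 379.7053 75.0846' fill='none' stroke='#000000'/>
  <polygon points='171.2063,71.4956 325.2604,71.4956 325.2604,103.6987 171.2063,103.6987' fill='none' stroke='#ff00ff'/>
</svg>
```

G21
G90
G00 X134.4678 Y69.9010
M4 S236
G01 X327.1606 Y95.8847 F3454
G01 X345.6488 Y198.2941
G01 X22.2957 Y72.1158
G01 X134.4678 Y69.9010
M5
G00 X115.1210 Y41.0569
M4 S805
G01 X118.7597 Y102.1246 F1330
M5
G00 X64.4542 Y98.8547
M4 S236
G01 X270.2497 Y79.5852 F3454
G01 X92.4641 Y74.6521
G01 X173.5468 Y48.0621
G01 X379.7053 Y155.6956
M5
G00 X171.2063 Y159.2846
M4 S805
G01 X325.2604 Y159.2846 F1330
G01 X325.2604 Y127.0815
G01 X171.2063 Y127.0815
G01 X171.2063 Y159.2846
M5
G00 X0.0000 Y0.0000

viewBox `0 0 395.4134 230.7802` with mm width/height → 1 unit = 1 mm. Flip: y_m = 230.7802 − y_svg.

**Shape 1** — `<polygon>` closed polygon, stroke `#000000` → engrave (S236, F3454). Machine vertices: (134.4678,69.9010) → (327.1606,95.8847) → (345.6488,198.2941) → (22.2957,72.1158) → (134.4678,69.9010). Closed: final G1 returns to the first vertex.

**Shape 2** — `<line>` line segment, stroke `#ff00ff` → cut (S805, F1330). Machine vertices: (115.1210,41.0569) → (118.7597,102.1246). Open path.

**Shape 3** — `<path>` open polyline, stroke `#000000` → engrave (S236, F3454). Machine vertices: (64.4542,98.8547) → (270.2497,79.5852) → (92.4641,74.6521) → (173.5468,48.0621) → (379.7053,155.6956). Open path.

**Shape 4** — `<polygon>` rectangle, stroke `#ff00ff` → cut (S805, F1330). Machine vertices: (171.2063,159.2846) → (325.2604,159.2846) → (325.2604,127.0815) → (171.2063,127.0815) → (171.2063,159.2846). Closed: final G1 returns to the first vertex.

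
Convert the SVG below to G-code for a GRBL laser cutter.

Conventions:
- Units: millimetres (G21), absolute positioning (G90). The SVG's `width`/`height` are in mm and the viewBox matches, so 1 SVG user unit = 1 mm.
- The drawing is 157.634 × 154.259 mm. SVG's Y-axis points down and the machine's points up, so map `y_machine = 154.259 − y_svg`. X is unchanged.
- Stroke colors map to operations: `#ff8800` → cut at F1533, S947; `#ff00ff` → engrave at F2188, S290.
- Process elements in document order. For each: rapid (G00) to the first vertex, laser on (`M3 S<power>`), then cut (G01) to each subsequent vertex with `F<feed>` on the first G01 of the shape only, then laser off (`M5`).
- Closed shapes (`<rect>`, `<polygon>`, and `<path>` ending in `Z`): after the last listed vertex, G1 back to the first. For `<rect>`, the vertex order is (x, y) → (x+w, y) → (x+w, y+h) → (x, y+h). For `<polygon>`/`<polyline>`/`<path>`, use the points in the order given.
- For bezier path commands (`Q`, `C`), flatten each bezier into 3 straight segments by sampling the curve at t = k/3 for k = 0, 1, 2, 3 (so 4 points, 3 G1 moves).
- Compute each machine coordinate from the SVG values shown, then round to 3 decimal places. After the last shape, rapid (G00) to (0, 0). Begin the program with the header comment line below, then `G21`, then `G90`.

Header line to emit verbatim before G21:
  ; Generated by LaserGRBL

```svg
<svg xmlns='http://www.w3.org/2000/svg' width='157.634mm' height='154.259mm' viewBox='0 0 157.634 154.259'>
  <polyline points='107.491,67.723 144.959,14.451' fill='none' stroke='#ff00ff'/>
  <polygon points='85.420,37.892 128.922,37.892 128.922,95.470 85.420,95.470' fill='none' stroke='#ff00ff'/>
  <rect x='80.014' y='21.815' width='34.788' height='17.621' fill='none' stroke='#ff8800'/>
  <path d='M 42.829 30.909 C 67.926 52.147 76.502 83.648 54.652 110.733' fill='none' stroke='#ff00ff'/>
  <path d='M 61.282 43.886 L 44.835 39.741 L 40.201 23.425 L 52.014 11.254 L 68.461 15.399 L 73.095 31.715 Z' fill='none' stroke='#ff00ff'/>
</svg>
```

; Generated by LaserGRBL
G21
G90
G00 X107.491 Y86.536
M3 S290
G01 X144.959 Y139.808 F2188
M5
G00 X85.420 Y116.367
M3 S290
G01 X128.922 Y116.367 F2188
G01 X128.922 Y58.789
G01 X85.420 Y58.789
G01 X85.420 Y116.367
M5
G00 X80.014 Y132.444
M3 S947
G01 X114.802 Y132.444 F1533
G01 X114.802 Y114.823
G01 X80.014 Y114.823
G01 X80.014 Y132.444
M5
G00 X42.829 Y123.350
M3 S290
G01 X61.904 Y99.235 F2188
G01 X66.875 Y71.539
G01 X54.652 Y43.526
M5
G00 X61.282 Y110.373
M3 S290
G01 X44.835 Y114.518 F2188
G01 X40.201 Y130.834
G01 X52.014 Y143.005
G01 X68.461 Y138.860
G01 X73.095 Y122.544
G01 X61.282 Y110.373
M5
G00 X0.000 Y0.000

Since the viewBox matches the mm dimensions, user units are millimetres directly. The only transform is the Y-flip y_m = 154.259 − y_svg.

Shape 1 is a line segment drawn with `<polyline>`. Its stroke #ff00ff means engrave at S290, F2188. After flipping Y the toolpath is (107.491,86.536) → (144.959,139.808).

Shape 2 is a rectangle drawn with `<polygon>`. Its stroke #ff00ff means engrave at S290, F2188. After flipping Y the toolpath is (85.420,116.367) → (128.922,116.367) → (128.922,58.789) → (85.420,58.789) → (85.420,116.367), returning to the start.

Shape 3 is a rectangle drawn with `<rect>`. Its stroke #ff8800 means cut at S947, F1533. After flipping Y the toolpath is (80.014,132.444) → (114.802,132.444) → (114.802,114.823) → (80.014,114.823) → (80.014,132.444), returning to the start.

Shape 4 is a cubic bezier drawn with `<path>`. Its stroke #ff00ff means engrave at S290, F2188. After flipping Y the toolpath is (42.829,123.350) → (61.904,99.235) → (66.875,71.539) → (54.652,43.526).

Shape 5 is a regular polygon drawn with `<path>`. Its stroke #ff00ff means engrave at S290, F2188. After flipping Y the toolpath is (61.282,110.373) → (44.835,114.518) → (40.201,130.834) → (52.014,143.005) → (68.461,138.860) → (73.095,122.544) → (61.282,110.373), returning to the start.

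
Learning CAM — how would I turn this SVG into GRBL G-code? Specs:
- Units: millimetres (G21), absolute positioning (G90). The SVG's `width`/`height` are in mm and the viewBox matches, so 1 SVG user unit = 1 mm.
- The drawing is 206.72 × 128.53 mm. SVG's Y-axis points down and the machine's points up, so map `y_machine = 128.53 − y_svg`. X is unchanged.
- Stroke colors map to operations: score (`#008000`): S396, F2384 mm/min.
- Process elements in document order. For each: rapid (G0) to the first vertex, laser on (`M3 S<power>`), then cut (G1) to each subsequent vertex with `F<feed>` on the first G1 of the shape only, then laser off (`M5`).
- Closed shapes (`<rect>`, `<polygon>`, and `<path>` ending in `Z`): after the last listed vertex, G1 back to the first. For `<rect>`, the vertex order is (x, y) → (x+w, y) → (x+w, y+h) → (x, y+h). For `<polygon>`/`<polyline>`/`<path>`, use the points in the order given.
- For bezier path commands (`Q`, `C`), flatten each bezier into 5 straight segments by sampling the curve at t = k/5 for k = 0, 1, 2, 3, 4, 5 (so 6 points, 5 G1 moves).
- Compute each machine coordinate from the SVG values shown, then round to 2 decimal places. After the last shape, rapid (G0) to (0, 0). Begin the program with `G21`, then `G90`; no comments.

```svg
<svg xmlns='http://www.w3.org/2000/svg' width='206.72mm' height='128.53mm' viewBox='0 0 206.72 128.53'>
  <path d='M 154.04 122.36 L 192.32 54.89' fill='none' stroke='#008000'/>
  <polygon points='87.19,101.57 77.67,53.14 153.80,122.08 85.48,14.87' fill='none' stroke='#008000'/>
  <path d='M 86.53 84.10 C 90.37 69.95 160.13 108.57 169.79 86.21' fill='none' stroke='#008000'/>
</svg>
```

G21
G90
G0 X154.04 Y6.17
M3 S396
G1 X192.32 Y73.64 F2384
M5
G0 X87.19 Y26.96
M3 S396
G1 X77.67 Y75.39 F2384
G1 X153.80 Y6.45
G1 X85.48 Y113.66
G1 X87.19 Y26.96
M5
G0 X86.53 Y44.43
M3 S396
G1 X95.74 Y47.50 F2384
G1 X114.71 Y43.36
G1 X137.42 Y37.48
G1 X157.79 Y35.31
G1 X169.79 Y42.32
M5
G0 X0.00 Y0.00

Since the viewBox matches the mm dimensions, user units are millimetres directly. The only transform is the Y-flip y_m = 128.53 − y_svg.

Shape 1 is a line segment drawn with `<path>`. Its stroke #008000 means score at S396, F2384. After flipping Y the toolpath is (154.04,6.17) → (192.32,73.64).

Shape 2 is a closed polygon drawn with `<polygon>`. Its stroke #008000 means score at S396, F2384. After flipping Y the toolpath is (87.19,26.96) → (77.67,75.39) → (153.80,6.45) → (85.48,113.66) → (87.19,26.96), returning to the start.

Shape 3 is a cubic bezier drawn with `<path>`. Its stroke #008000 means score at S396, F2384. After flipping Y the toolpath is (86.53,44.43) → (95.74,47.50) → (114.71,43.36) → (137.42,37.48) → (157.79,35.31) → (169.79,42.32).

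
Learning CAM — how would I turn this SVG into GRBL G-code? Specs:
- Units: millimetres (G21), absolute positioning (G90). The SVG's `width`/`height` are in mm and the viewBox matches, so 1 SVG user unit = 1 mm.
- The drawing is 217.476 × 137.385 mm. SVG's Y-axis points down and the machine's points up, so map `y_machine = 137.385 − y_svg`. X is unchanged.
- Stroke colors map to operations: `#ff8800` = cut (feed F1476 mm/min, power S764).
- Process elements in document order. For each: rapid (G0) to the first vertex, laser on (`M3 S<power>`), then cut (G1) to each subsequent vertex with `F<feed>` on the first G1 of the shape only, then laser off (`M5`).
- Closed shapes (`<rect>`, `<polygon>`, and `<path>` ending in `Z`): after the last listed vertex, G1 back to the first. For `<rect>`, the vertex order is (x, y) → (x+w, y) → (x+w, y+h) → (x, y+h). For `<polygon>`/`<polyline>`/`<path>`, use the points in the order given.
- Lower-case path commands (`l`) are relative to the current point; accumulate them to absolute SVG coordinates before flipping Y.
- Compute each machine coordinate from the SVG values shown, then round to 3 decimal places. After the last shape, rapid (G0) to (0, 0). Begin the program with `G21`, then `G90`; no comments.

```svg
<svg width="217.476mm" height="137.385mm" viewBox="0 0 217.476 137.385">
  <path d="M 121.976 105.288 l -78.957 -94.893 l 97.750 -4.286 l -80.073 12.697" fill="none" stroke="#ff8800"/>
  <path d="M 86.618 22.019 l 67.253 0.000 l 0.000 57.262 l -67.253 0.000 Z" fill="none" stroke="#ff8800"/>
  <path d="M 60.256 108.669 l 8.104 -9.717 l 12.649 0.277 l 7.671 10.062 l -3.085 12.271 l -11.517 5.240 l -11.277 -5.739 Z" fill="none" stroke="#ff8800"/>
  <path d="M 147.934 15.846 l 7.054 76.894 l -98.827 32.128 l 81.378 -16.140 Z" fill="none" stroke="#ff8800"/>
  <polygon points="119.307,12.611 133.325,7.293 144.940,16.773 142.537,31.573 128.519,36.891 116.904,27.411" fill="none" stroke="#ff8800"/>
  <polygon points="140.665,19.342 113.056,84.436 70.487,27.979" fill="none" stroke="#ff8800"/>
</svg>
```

G21
G90
G0 X121.976 Y32.097
M3 S764
G1 X43.019 Y126.990 F1476
G1 X140.769 Y131.276
G1 X60.696 Y118.579
M5
G0 X86.618 Y115.366
M3 S764
G1 X153.871 Y115.366 F1476
G1 X153.871 Y58.104
G1 X86.618 Y58.104
G1 X86.618 Y115.366
M5
G0 X60.256 Y28.716
M3 S764
G1 X68.360 Y38.433 F1476
G1 X81.009 Y38.156
G1 X88.680 Y28.094
G1 X85.595 Y15.823
G1 X74.078 Y10.583
G1 X62.801 Y16.322
G1 X60.256 Y28.716
M5
G0 X147.934 Y121.539
M3 S764
G1 X154.988 Y44.645 F1476
G1 X56.161 Y12.517
G1 X137.539 Y28.657
G1 X147.934 Y121.539
M5
G0 X119.307 Y124.774
M3 S764
G1 X133.325 Y130.092 F1476
G1 X144.940 Y120.612
G1 X142.537 Y105.812
G1 X128.519 Y100.494
G1 X116.904 Y109.974
G1 X119.307 Y124.774
M5
G0 X140.665 Y118.043
M3 S764
G1 X113.056 Y52.949 F1476
G1 X70.487 Y109.406
G1 X140.665 Y118.043
M5
G0 X0.000 Y0.000

Since the viewBox matches the mm dimensions, user units are millimetres directly. The only transform is the Y-flip y_m = 137.385 − y_svg.

Shape 1 is a open polyline drawn with `<path>`. Its stroke #ff8800 means cut at S764, F1476. After flipping Y the toolpath is (121.976,32.097) → (43.019,126.990) → (140.769,131.276) → (60.696,118.579).

Shape 2 is a rectangle drawn with `<path>`. Its stroke #ff8800 means cut at S764, F1476. After flipping Y the toolpath is (86.618,115.366) → (153.871,115.366) → (153.871,58.104) → (86.618,58.104) → (86.618,115.366), returning to the start.

Shape 3 is a regular polygon drawn with `<path>`. Its stroke #ff8800 means cut at S764, F1476. After flipping Y the toolpath is (60.256,28.716) → (68.360,38.433) → (81.009,38.156) → (88.680,28.094) → (85.595,15.823) → (74.078,10.583) → (62.801,16.322) → (60.256,28.716), returning to the start.

Shape 4 is a closed polygon drawn with `<path>`. Its stroke #ff8800 means cut at S764, F1476. After flipping Y the toolpath is (147.934,121.539) → (154.988,44.645) → (56.161,12.517) → (137.539,28.657) → (147.934,121.539), returning to the start.

Shape 5 is a regular polygon drawn with `<polygon>`. Its stroke #ff8800 means cut at S764, F1476. After flipping Y the toolpath is (119.307,124.774) → (133.325,130.092) → (144.940,120.612) → (142.537,105.812) → (128.519,100.494) → (116.904,109.974) → (119.307,124.774), returning to the start.

Shape 6 is a regular polygon drawn with `<polygon>`. Its stroke #ff8800 means cut at S764, F1476. After flipping Y the toolpath is (140.665,118.043) → (113.056,52.949) → (70.487,109.406) → (140.665,118.043), returning to the start.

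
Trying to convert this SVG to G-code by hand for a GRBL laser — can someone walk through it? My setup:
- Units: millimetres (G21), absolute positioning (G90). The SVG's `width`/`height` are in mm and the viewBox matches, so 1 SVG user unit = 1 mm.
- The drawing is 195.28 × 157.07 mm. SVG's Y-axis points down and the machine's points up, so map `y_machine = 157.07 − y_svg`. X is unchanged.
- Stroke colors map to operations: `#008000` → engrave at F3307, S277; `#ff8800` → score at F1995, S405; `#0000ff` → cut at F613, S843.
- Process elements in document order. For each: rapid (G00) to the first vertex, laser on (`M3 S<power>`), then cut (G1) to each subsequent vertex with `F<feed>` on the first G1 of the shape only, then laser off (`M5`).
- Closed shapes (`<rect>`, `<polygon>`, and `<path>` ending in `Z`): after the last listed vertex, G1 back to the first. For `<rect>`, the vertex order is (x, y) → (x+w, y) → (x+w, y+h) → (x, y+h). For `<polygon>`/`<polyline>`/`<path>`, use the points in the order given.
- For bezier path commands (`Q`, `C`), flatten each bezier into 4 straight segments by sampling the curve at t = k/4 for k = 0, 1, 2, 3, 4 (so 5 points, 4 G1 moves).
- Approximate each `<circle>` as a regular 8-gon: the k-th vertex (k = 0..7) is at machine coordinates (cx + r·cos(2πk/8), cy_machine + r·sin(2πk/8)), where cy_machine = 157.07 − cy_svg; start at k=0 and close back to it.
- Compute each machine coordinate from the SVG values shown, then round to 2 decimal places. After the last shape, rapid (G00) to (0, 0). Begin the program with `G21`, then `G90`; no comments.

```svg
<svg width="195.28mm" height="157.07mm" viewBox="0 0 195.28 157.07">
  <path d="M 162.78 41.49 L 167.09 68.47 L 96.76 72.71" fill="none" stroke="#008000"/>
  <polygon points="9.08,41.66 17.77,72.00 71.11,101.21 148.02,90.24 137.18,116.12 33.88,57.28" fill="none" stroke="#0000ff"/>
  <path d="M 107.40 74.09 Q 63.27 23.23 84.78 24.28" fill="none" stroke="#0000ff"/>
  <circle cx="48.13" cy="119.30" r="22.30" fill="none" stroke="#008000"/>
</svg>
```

viewBox `0 0 195.28 157.07` with mm width/height → 1 unit = 1 mm. Flip: y_m = 157.07 − y_svg.

**Shape 1** — `<path>` open polyline, stroke `#008000` → engrave (S277, F3307). Machine vertices: (162.78,115.58) → (167.09,88.60) → (96.76,84.36). Open path.

**Shape 2** — `<polygon>` closed polygon, stroke `#0000ff` → cut (S843, F613). Machine vertices: (9.08,115.41) → (17.77,85.07) → (71.11,55.86) → (148.02,66.83) → (137.18,40.95) → (33.88,99.79) → (9.08,115.41). Closed: final G1 returns to the first vertex.

**Shape 3** — `<path>` quadratic bezier, stroke `#0000ff` → cut (S843, F613). Control points (SVG): P0=(107.40,74.09), P1=(63.27,23.23), P2=(84.78,24.28); sampled at t=k/4. Machine vertices: (107.40,82.98) → (89.44,105.17) → (79.68,120.86) → (78.13,130.07) → (84.78,132.79). Open path.

**Shape 4** — `<circle>` circle, stroke `#008000` → engrave (S277, F3307). Machine vertices: (70.43,37.77) → (63.90,53.54) → (48.13,60.07) → (32.36,53.54) → (25.83,37.77) → (32.36,22.00) → (48.13,15.47) → (63.90,22.00) → (70.43,37.77). Closed: final G1 returns to the first vertex.

G21
G90
G00 X162.78 Y115.58
M3 S277
G1 X167.09 Y88.60 F3307
G1 X96.76 Y84.36
M5
G00 X9.08 Y115.41
M3 S843
G1 X17.77 Y85.07 F613
G1 X71.11 Y55.86
G1 X148.02 Y66.83
G1 X137.18 Y40.95
G1 X33.88 Y99.79
G1 X9.08 Y115.41
M5
G00 X107.40 Y82.98
M3 S843
G1 X89.44 Y105.17 F613
G1 X79.68 Y120.86
G1 X78.13 Y130.07
G1 X84.78 Y132.79
M5
G00 X70.43 Y37.77
M3 S277
G1 X63.90 Y53.54 F3307
G1 X48.13 Y60.07
G1 X32.36 Y53.54
G1 X25.83 Y37.77
G1 X32.36 Y22.00
G1 X48.13 Y15.47
G1 X63.90 Y22.00
G1 X70.43 Y37.77
M5
G00 X0.00 Y0.00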